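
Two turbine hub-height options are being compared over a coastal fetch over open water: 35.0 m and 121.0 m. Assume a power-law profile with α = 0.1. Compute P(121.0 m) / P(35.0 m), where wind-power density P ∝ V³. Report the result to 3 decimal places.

Speed ratio: V_B/V_A = (z_B/z_A)^α = (121.0/35.0)^0.1 = (3.4571)^0.1 = 1.13207
Power-density ratio: P_B/P_A = (V_B/V_A)³ = (1.13207)³ = 1.45083

1.451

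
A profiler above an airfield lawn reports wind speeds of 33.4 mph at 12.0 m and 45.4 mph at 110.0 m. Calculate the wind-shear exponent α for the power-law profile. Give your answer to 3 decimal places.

Power law: V₂/V₁ = (z₂/z₁)^α ⇒ α = ln(V₂/V₁) / ln(z₂/z₁)
α = ln(45.4/33.4) / ln(110.0/12.0) = ln(1.3593) / ln(9.1667)
  = 0.30696 / 2.21557 = 0.13854

α ≈ 0.139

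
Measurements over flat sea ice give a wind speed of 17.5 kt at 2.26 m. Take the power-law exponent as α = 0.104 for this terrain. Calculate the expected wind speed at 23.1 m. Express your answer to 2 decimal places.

Power-law profile: V₂ = V₁ · (z₂/z₁)^α
V₂ = 17.5 × (23.1/2.26)^0.104 = 17.5 × (10.2212)^0.104
    = 17.5 × 1.2735 = 22.2857 kt

22.29 kt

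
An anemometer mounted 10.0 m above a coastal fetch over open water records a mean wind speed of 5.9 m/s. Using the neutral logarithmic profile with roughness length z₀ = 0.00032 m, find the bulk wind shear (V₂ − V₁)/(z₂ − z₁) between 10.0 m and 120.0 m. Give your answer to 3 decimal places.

0.013 m/s/m

Log law: V₂ = V₁ · ln(z₂/z₀)/ln(z₁/z₀) = 5.9 × 12.8347/10.3498 = 7.3165 m/s
ΔV/Δz = (7.3165 − 5.9)/(120.0 − 10.0) = 1.4165/110.0000 = 0.01288 m/s/m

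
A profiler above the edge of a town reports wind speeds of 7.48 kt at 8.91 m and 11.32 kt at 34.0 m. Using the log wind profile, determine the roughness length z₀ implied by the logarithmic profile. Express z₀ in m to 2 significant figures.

z₀ ≈ 0.66 m

Log law: V(z) ∝ ln(z/z₀). With r = V₁/V₂ = 7.48/11.32 = 0.66078,
r · ln(z₂/z₀) = ln(z₁/z₀) ⇒ ln z₀ = (ln z₁ − r·ln z₂)/(1 − r)
ln z₀ = (2.18717 − 0.66078×3.52636) / 0.33922 = -0.4214
z₀ = exp(-0.4214) = 0.6561 m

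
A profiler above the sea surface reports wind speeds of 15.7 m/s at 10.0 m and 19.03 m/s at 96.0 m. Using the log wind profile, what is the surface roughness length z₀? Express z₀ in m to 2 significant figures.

Log law: V(z) ∝ ln(z/z₀). With r = V₁/V₂ = 15.7/19.03 = 0.82501,
r · ln(z₂/z₀) = ln(z₁/z₀) ⇒ ln z₀ = (ln z₁ − r·ln z₂)/(1 − r)
ln z₀ = (2.30259 − 0.82501×4.56435) / 0.17499 = -8.3610
z₀ = exp(-8.3610) = 0.0002338 m

z₀ ≈ 0.00023 m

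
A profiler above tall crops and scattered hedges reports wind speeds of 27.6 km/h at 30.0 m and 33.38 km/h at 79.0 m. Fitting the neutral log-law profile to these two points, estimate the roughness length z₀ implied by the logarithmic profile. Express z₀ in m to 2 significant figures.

Log law: V(z) ∝ ln(z/z₀). With r = V₁/V₂ = 27.6/33.38 = 0.82684,
r · ln(z₂/z₀) = ln(z₁/z₀) ⇒ ln z₀ = (ln z₁ − r·ln z₂)/(1 − r)
ln z₀ = (3.40120 − 0.82684×4.36945) / 0.17316 = -1.2223
z₀ = exp(-1.2223) = 0.2946 m

z₀ ≈ 0.29 m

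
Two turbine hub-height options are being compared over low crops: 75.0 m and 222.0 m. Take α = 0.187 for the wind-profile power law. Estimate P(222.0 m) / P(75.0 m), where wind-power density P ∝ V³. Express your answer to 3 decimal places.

1.838

Speed ratio: V_B/V_A = (z_B/z_A)^α = (222.0/75.0)^0.187 = (2.9600)^0.187 = 1.22499
Power-density ratio: P_B/P_A = (V_B/V_A)³ = (1.22499)³ = 1.83821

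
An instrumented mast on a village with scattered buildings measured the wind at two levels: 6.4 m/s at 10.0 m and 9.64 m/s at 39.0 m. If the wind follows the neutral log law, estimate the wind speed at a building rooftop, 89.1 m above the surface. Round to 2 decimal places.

Log law: V ∝ ln(z/z₀). From the pair, with r = V₁/V₂ = 0.66390,
ln z₀ = (ln z₁ − r·ln z₂)/(1 − r) = (2.3026 − 0.66390×3.6636)/0.33610 = -0.3858 → z₀ = 0.6799 m
V₃ = V₁ · ln(z₃/z₀)/ln(z₁/z₀) = 6.4 × 4.8755/2.6883 = 11.6069 m/s

11.61 m/s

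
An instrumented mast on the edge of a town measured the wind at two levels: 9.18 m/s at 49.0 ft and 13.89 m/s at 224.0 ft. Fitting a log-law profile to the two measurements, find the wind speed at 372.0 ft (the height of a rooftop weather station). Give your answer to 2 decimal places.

15.46 m/s

Log law: V ∝ ln(z/z₀). From the pair, with r = V₁/V₂ = 0.66091,
ln z₀ = (ln z₁ − r·ln z₂)/(1 − r) = (3.8918 − 0.66091×5.4116)/0.33909 = 0.9296 → z₀ = 2.534 ft
V₃ = V₁ · ln(z₃/z₀)/ln(z₁/z₀) = 9.18 × 4.9893/2.9622 = 15.4620 m/s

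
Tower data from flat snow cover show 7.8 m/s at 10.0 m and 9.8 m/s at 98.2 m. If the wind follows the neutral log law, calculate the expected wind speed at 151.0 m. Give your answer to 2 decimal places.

Log law: V ∝ ln(z/z₀). From the pair, with r = V₁/V₂ = 0.79592,
ln z₀ = (ln z₁ − r·ln z₂)/(1 − r) = (2.3026 − 0.79592×4.5870)/0.20408 = -6.6067 → z₀ = 0.001351 m
V₃ = V₁ · ln(z₃/z₀)/ln(z₁/z₀) = 7.8 × 11.6239/8.9092 = 10.1767 m/s

10.18 m/s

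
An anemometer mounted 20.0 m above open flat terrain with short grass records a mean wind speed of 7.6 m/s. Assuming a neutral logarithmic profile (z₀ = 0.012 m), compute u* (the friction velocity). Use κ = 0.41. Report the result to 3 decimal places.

u* ≈ 0.420 m/s

Log law: V(z) = (u*/κ) · ln(z/z₀) ⇒ u* = κ · V / ln(z/z₀)
u* = 0.41 × 7.6 / ln(20.0/0.012) = 0.41 × 7.6 / 7.4186
   = 3.1160 / 7.4186 = 0.4200 m/s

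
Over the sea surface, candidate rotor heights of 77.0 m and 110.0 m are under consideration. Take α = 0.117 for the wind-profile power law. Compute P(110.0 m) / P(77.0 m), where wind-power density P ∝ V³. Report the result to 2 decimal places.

1.13

Speed ratio: V_B/V_A = (z_B/z_A)^α = (110.0/77.0)^0.117 = (1.4286)^0.117 = 1.04261
Power-density ratio: P_B/P_A = (V_B/V_A)³ = (1.04261)³ = 1.13337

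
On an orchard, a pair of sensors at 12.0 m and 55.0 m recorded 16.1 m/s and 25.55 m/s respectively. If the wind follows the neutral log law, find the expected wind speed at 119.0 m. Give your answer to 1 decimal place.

30.3 m/s

Log law: V ∝ ln(z/z₀). From the pair, with r = V₁/V₂ = 0.63014,
ln z₀ = (ln z₁ − r·ln z₂)/(1 − r) = (2.4849 − 0.63014×4.0073)/0.36986 = -0.1089 → z₀ = 0.8969 m
V₃ = V₁ · ln(z₃/z₀)/ln(z₁/z₀) = 16.1 × 4.8880/2.5938 = 30.3407 m/s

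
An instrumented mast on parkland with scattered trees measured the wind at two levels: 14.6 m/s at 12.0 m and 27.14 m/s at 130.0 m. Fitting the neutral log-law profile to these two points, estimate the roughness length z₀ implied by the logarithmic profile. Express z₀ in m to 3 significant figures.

Log law: V(z) ∝ ln(z/z₀). With r = V₁/V₂ = 14.6/27.14 = 0.53795,
r · ln(z₂/z₀) = ln(z₁/z₀) ⇒ ln z₀ = (ln z₁ − r·ln z₂)/(1 − r)
ln z₀ = (2.48491 − 0.53795×4.86753) / 0.46205 = -0.2891
z₀ = exp(-0.2891) = 0.7489 m

z₀ ≈ 0.749 m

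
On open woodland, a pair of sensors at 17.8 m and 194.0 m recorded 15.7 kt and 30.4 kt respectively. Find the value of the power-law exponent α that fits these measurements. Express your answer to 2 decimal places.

Power law: V₂/V₁ = (z₂/z₁)^α ⇒ α = ln(V₂/V₁) / ln(z₂/z₁)
α = ln(30.4/15.7) / ln(194.0/17.8) = ln(1.9363) / ln(10.8989)
  = 0.66078 / 2.38866 = 0.27663

α ≈ 0.28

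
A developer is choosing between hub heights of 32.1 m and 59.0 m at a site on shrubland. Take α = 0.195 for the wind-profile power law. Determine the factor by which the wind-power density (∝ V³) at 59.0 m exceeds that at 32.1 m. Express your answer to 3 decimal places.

Speed ratio: V_B/V_A = (z_B/z_A)^α = (59.0/32.1)^0.195 = (1.8380)^0.195 = 1.12602
Power-density ratio: P_B/P_A = (V_B/V_A)³ = (1.12602)³ = 1.42772

1.428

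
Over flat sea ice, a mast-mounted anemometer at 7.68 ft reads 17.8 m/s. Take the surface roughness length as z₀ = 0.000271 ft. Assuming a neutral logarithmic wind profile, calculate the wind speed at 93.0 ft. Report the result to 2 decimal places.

Log law: V(z) ∝ ln(z/z₀), so V₂/V₁ = ln(z₂/z₀) / ln(z₁/z₀).
ln(93.0/0.000271) = 12.7460, ln(7.68/0.000271) = 10.2520
V₂ = 17.8 × 12.7460/10.2520 = 17.8 × 1.2433 = 22.1302 m/s

22.13 m/s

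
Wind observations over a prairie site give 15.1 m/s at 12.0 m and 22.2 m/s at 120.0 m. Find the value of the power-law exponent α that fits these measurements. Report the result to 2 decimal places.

Power law: V₂/V₁ = (z₂/z₁)^α ⇒ α = ln(V₂/V₁) / ln(z₂/z₁)
α = ln(22.2/15.1) / ln(120.0/12.0) = ln(1.4702) / ln(10.0000)
  = 0.38540 / 2.30259 = 0.16738

α ≈ 0.17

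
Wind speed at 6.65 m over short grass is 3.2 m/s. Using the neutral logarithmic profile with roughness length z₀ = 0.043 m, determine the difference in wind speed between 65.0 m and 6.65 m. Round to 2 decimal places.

Log law: V₂ = V₁ · ln(z₂/z₀)/ln(z₁/z₀) = 3.2 × 7.3209/5.0412 = 4.6471 m/s
ΔV = 4.6471 − 3.2 = 1.4471 m/s

1.45 m/s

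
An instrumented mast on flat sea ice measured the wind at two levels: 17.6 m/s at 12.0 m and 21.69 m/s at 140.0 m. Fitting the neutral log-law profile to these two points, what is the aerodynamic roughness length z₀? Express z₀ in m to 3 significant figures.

Log law: V(z) ∝ ln(z/z₀). With r = V₁/V₂ = 17.6/21.69 = 0.81143,
r · ln(z₂/z₀) = ln(z₁/z₀) ⇒ ln z₀ = (ln z₁ − r·ln z₂)/(1 − r)
ln z₀ = (2.48491 − 0.81143×4.94164) / 0.18857 = -8.0869
z₀ = exp(-8.0869) = 0.0003076 m

z₀ ≈ 0.000308 m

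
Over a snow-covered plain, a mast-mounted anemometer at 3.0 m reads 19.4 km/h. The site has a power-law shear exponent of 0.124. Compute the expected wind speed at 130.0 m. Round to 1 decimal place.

Power-law profile: V₂ = V₁ · (z₂/z₁)^α
V₂ = 19.4 × (130.0/3.0)^0.124 = 19.4 × (43.3333)^0.124
    = 19.4 × 1.5958 = 30.9576 km/h

31.0 km/h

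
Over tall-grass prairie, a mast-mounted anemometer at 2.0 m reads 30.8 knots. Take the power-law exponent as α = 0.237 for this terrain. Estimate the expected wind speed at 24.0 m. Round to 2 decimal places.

55.50 knots

Power-law profile: V₂ = V₁ · (z₂/z₁)^α
V₂ = 30.8 × (24.0/2.0)^0.237 = 30.8 × (12.0000)^0.237
    = 30.8 × 1.8020 = 55.5030 knots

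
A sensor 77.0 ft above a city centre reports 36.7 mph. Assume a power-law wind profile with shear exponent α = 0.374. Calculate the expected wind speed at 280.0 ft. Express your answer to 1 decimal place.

59.5 mph

Power-law profile: V₂ = V₁ · (z₂/z₁)^α
V₂ = 36.7 × (280.0/77.0)^0.374 = 36.7 × (3.6364)^0.374
    = 36.7 × 1.6207 = 59.4779 mph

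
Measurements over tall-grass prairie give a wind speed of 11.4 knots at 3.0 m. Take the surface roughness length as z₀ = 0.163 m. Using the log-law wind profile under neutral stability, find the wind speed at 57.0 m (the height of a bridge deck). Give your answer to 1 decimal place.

Log law: V(z) ∝ ln(z/z₀), so V₂/V₁ = ln(z₂/z₀) / ln(z₁/z₀).
ln(57.0/0.163) = 5.8571, ln(3.0/0.163) = 2.9126
V₂ = 11.4 × 5.8571/2.9126 = 11.4 × 2.0109 = 22.9245 knots

22.9 knots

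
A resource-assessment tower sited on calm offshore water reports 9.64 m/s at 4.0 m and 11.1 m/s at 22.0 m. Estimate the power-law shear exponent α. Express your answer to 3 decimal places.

α ≈ 0.083

Power law: V₂/V₁ = (z₂/z₁)^α ⇒ α = ln(V₂/V₁) / ln(z₂/z₁)
α = ln(11.1/9.64) / ln(22.0/4.0) = ln(1.1515) / ln(5.5000)
  = 0.14102 / 1.70475 = 0.08272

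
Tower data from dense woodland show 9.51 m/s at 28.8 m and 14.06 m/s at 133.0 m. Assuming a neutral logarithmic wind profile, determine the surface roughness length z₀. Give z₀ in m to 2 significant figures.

Log law: V(z) ∝ ln(z/z₀). With r = V₁/V₂ = 9.51/14.06 = 0.67639,
r · ln(z₂/z₀) = ln(z₁/z₀) ⇒ ln z₀ = (ln z₁ − r·ln z₂)/(1 − r)
ln z₀ = (3.36038 − 0.67639×4.89035) / 0.32361 = 0.1626
z₀ = exp(0.1626) = 1.177 m

z₀ ≈ 1.2 m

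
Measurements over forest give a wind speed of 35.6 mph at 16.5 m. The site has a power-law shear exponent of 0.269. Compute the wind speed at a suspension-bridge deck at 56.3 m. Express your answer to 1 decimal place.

49.5 mph

Power-law profile: V₂ = V₁ · (z₂/z₁)^α
V₂ = 35.6 × (56.3/16.5)^0.269 = 35.6 × (3.4121)^0.269
    = 35.6 × 1.3912 = 49.5260 mph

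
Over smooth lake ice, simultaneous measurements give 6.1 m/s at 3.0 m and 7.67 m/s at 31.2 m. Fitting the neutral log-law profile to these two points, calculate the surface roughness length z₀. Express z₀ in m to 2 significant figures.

Log law: V(z) ∝ ln(z/z₀). With r = V₁/V₂ = 6.1/7.67 = 0.79531,
r · ln(z₂/z₀) = ln(z₁/z₀) ⇒ ln z₀ = (ln z₁ − r·ln z₂)/(1 − r)
ln z₀ = (1.09861 − 0.79531×3.44042) / 0.20469 = -8.0001
z₀ = exp(-8.0001) = 0.0003354 m

z₀ ≈ 0.00034 m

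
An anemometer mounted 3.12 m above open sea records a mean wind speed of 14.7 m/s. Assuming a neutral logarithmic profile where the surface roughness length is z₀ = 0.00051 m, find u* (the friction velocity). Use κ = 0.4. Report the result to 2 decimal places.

Log law: V(z) = (u*/κ) · ln(z/z₀) ⇒ u* = κ · V / ln(z/z₀)
u* = 0.4 × 14.7 / ln(3.12/0.00051) = 0.4 × 14.7 / 8.7189
   = 5.8800 / 8.7189 = 0.6744 m/s

u* ≈ 0.67 m/s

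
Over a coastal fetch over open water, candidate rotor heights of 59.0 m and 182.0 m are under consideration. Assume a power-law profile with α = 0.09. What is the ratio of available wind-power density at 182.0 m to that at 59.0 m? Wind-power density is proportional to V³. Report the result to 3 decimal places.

1.355

Speed ratio: V_B/V_A = (z_B/z_A)^α = (182.0/59.0)^0.09 = (3.0847)^0.09 = 1.10670
Power-density ratio: P_B/P_A = (V_B/V_A)³ = (1.10670)³ = 1.35547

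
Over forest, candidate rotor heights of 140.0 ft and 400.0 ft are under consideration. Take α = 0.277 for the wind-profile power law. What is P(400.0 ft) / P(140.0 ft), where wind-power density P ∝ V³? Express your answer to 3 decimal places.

Speed ratio: V_B/V_A = (z_B/z_A)^α = (400.0/140.0)^0.277 = (2.8571)^0.277 = 1.33750
Power-density ratio: P_B/P_A = (V_B/V_A)³ = (1.33750)³ = 2.39265

2.393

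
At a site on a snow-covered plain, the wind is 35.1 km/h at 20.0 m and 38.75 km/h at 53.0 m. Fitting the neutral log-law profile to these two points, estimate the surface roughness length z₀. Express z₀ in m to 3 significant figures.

z₀ ≈ 0.00170 m

Log law: V(z) ∝ ln(z/z₀). With r = V₁/V₂ = 35.1/38.75 = 0.90581,
r · ln(z₂/z₀) = ln(z₁/z₀) ⇒ ln z₀ = (ln z₁ − r·ln z₂)/(1 − r)
ln z₀ = (2.99573 − 0.90581×3.97029) / 0.09419 = -6.3761
z₀ = exp(-6.3761) = 0.001702 m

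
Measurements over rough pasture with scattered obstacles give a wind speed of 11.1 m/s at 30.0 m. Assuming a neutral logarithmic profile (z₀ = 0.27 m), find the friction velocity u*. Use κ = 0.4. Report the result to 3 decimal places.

u* ≈ 0.943 m/s

Log law: V(z) = (u*/κ) · ln(z/z₀) ⇒ u* = κ · V / ln(z/z₀)
u* = 0.4 × 11.1 / ln(30.0/0.27) = 0.4 × 11.1 / 4.7105
   = 4.4400 / 4.7105 = 0.9426 m/s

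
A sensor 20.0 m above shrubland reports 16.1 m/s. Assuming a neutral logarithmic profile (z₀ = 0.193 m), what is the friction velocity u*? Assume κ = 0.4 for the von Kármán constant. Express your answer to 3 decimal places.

Log law: V(z) = (u*/κ) · ln(z/z₀) ⇒ u* = κ · V / ln(z/z₀)
u* = 0.4 × 16.1 / ln(20.0/0.193) = 0.4 × 16.1 / 4.6408
   = 6.4400 / 4.6408 = 1.3877 m/s

u* ≈ 1.388 m/s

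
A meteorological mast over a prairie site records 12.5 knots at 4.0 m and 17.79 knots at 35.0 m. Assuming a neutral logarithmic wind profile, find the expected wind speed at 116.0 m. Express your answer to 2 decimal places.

Log law: V ∝ ln(z/z₀). From the pair, with r = V₁/V₂ = 0.70264,
ln z₀ = (ln z₁ − r·ln z₂)/(1 − r) = (1.3863 − 0.70264×3.5553)/0.29736 = -3.7391 → z₀ = 0.02378 m
V₃ = V₁ · ln(z₃/z₀)/ln(z₁/z₀) = 12.5 × 8.4927/5.1254 = 20.7123 knots

20.71 knots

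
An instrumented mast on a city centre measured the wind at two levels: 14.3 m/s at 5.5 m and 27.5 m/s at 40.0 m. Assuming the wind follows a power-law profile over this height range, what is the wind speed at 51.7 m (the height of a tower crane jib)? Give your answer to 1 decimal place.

29.9 m/s

First find α: α = ln(V₂/V₁)/ln(z₂/z₁) = ln(27.5/14.3)/ln(40.0/5.5) = 0.65393/1.98413 = 0.3296
Extrapolate from 40.0 m to 51.7 m: V₃ = 27.5 × (51.7/40.0)^0.3296 = 27.5 × 1.0882 = 29.9266 m/s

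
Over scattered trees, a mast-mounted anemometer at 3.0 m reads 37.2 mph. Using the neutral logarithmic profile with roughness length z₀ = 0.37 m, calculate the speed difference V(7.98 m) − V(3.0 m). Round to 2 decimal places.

Log law: V₂ = V₁ · ln(z₂/z₀)/ln(z₁/z₀) = 37.2 × 3.0712/2.0929 = 54.5894 mph
ΔV = 54.5894 − 37.2 = 17.3894 mph

17.39 mph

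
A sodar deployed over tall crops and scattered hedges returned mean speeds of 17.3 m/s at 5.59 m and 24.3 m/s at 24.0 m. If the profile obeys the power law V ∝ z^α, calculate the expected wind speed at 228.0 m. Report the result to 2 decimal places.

First find α: α = ln(V₂/V₁)/ln(z₂/z₁) = ln(24.3/17.3)/ln(24.0/5.59) = 0.33977/1.45707 = 0.2332
Extrapolate from 24.0 m to 228.0 m: V₃ = 24.3 × (228.0/24.0)^0.2332 = 24.3 × 1.6904 = 41.0769 m/s

41.08 m/s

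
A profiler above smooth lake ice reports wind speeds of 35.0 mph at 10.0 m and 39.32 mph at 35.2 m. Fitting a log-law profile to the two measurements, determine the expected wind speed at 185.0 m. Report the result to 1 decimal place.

Log law: V ∝ ln(z/z₀). From the pair, with r = V₁/V₂ = 0.89013,
ln z₀ = (ln z₁ − r·ln z₂)/(1 − r) = (2.3026 − 0.89013×3.5610)/0.10987 = -7.8933 → z₀ = 0.0003732 m
V₃ = V₁ · ln(z₃/z₀)/ln(z₁/z₀) = 35.0 × 13.1136/10.1959 = 45.0160 mph

45.0 mph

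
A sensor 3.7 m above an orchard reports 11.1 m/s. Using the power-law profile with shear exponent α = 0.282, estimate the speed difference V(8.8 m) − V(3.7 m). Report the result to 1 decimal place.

Power law: V₂ = V₁ · (z₂/z₁)^α = 11.1 × (2.3784)^0.282 = 14.1721 m/s
ΔV = 14.1721 − 11.1 = 3.0721 m/s

3.1 m/s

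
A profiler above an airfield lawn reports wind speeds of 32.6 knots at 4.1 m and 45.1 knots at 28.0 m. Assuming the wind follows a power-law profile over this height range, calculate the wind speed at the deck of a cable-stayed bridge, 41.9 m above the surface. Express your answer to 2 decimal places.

48.28 knots

First find α: α = ln(V₂/V₁)/ln(z₂/z₁) = ln(45.1/32.6)/ln(28.0/4.1) = 0.32457/1.92122 = 0.1689
Extrapolate from 28.0 m to 41.9 m: V₃ = 45.1 × (41.9/28.0)^0.1689 = 45.1 × 1.0705 = 48.2781 knots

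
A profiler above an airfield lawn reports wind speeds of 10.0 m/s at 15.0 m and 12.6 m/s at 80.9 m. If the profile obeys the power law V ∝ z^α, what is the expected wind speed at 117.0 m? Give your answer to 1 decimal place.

13.3 m/s

First find α: α = ln(V₂/V₁)/ln(z₂/z₁) = ln(12.6/10.0)/ln(80.9/15.0) = 0.23111/1.68516 = 0.1371
Extrapolate from 80.9 m to 117.0 m: V₃ = 12.6 × (117.0/80.9)^0.1371 = 12.6 × 1.0519 = 13.2540 m/s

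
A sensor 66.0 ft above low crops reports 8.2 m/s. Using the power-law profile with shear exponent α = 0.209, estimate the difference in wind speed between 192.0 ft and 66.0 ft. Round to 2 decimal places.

2.05 m/s

Power law: V₂ = V₁ · (z₂/z₁)^α = 8.2 × (2.9091)^0.209 = 10.2504 m/s
ΔV = 10.2504 − 8.2 = 2.0504 m/s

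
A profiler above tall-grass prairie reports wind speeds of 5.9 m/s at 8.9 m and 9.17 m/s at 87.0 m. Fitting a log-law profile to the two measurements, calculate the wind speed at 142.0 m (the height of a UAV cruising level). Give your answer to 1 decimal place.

9.9 m/s

Log law: V ∝ ln(z/z₀). From the pair, with r = V₁/V₂ = 0.64340,
ln z₀ = (ln z₁ − r·ln z₂)/(1 − r) = (2.1861 − 0.64340×4.4659)/0.35660 = -1.9275 → z₀ = 0.1455 m
V₃ = V₁ · ln(z₃/z₀)/ln(z₁/z₀) = 5.9 × 6.8833/4.1135 = 9.8727 m/s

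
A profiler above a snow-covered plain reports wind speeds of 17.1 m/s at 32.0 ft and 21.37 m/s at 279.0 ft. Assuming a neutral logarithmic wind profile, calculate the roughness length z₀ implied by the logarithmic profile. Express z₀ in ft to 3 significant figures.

Log law: V(z) ∝ ln(z/z₀). With r = V₁/V₂ = 17.1/21.37 = 0.80019,
r · ln(z₂/z₀) = ln(z₁/z₀) ⇒ ln z₀ = (ln z₁ − r·ln z₂)/(1 − r)
ln z₀ = (3.46574 − 0.80019×5.63121) / 0.19981 = -5.2063
z₀ = exp(-5.2063) = 0.005482 ft

z₀ ≈ 0.00548 ft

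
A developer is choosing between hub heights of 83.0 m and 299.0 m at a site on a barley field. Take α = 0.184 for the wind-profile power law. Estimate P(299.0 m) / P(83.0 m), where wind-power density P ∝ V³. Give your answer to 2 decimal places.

2.03

Speed ratio: V_B/V_A = (z_B/z_A)^α = (299.0/83.0)^0.184 = (3.6024)^0.184 = 1.26594
Power-density ratio: P_B/P_A = (V_B/V_A)³ = (1.26594)³ = 2.02880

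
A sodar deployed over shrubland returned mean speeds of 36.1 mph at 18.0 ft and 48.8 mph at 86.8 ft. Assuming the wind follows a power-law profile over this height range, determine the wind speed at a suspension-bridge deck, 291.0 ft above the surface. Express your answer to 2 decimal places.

First find α: α = ln(V₂/V₁)/ln(z₂/z₁) = ln(48.8/36.1)/ln(86.8/18.0) = 0.30144/1.57323 = 0.1916
Extrapolate from 86.8 ft to 291.0 ft: V₃ = 48.8 × (291.0/86.8)^0.1916 = 48.8 × 1.2608 = 61.5295 mph

61.53 mph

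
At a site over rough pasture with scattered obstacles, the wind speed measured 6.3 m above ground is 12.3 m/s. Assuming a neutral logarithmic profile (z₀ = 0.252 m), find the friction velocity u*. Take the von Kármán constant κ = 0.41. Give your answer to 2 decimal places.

u* ≈ 1.57 m/s

Log law: V(z) = (u*/κ) · ln(z/z₀) ⇒ u* = κ · V / ln(z/z₀)
u* = 0.41 × 12.3 / ln(6.3/0.252) = 0.41 × 12.3 / 3.2189
   = 5.0430 / 3.2189 = 1.5667 m/s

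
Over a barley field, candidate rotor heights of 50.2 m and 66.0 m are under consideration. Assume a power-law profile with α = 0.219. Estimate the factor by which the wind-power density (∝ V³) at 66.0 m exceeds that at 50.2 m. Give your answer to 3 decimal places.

1.197

Speed ratio: V_B/V_A = (z_B/z_A)^α = (66.0/50.2)^0.219 = (1.3147)^0.219 = 1.06176
Power-density ratio: P_B/P_A = (V_B/V_A)³ = (1.06176)³ = 1.19696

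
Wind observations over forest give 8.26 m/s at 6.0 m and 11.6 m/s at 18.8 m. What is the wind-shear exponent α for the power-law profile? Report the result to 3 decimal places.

Power law: V₂/V₁ = (z₂/z₁)^α ⇒ α = ln(V₂/V₁) / ln(z₂/z₁)
α = ln(11.6/8.26) / ln(18.8/6.0) = ln(1.4044) / ln(3.1333)
  = 0.33958 / 1.14210 = 0.29733

α ≈ 0.297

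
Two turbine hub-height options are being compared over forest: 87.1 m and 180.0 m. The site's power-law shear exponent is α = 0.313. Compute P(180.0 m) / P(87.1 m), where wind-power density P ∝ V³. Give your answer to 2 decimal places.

Speed ratio: V_B/V_A = (z_B/z_A)^α = (180.0/87.1)^0.313 = (2.0666)^0.313 = 1.25509
Power-density ratio: P_B/P_A = (V_B/V_A)³ = (1.25509)³ = 1.97708

1.98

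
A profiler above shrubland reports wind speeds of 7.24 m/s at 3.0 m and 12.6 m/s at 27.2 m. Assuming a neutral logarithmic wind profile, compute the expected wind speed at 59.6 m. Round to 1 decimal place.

Log law: V ∝ ln(z/z₀). From the pair, with r = V₁/V₂ = 0.57460,
ln z₀ = (ln z₁ − r·ln z₂)/(1 − r) = (1.0986 − 0.57460×3.3032)/0.42540 = -1.8792 → z₀ = 0.1527 m
V₃ = V₁ · ln(z₃/z₀)/ln(z₁/z₀) = 7.24 × 5.9669/2.9779 = 14.5072 m/s

14.5 m/s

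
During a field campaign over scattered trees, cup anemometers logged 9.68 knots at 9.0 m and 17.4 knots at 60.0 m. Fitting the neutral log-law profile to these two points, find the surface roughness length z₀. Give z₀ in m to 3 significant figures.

z₀ ≈ 0.834 m

Log law: V(z) ∝ ln(z/z₀). With r = V₁/V₂ = 9.68/17.4 = 0.55632,
r · ln(z₂/z₀) = ln(z₁/z₀) ⇒ ln z₀ = (ln z₁ − r·ln z₂)/(1 − r)
ln z₀ = (2.19722 − 0.55632×4.09434) / 0.44368 = -0.1815
z₀ = exp(-0.1815) = 0.8340 m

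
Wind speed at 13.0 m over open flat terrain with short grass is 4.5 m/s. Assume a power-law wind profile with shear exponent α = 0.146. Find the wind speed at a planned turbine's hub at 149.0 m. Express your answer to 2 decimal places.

Power-law profile: V₂ = V₁ · (z₂/z₁)^α
V₂ = 4.5 × (149.0/13.0)^0.146 = 4.5 × (11.4615)^0.146
    = 4.5 × 1.4277 = 6.4248 m/s

6.42 m/s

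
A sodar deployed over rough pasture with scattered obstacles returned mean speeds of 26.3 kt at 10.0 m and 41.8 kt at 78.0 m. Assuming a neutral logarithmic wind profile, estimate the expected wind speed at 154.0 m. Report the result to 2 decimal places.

Log law: V ∝ ln(z/z₀). From the pair, with r = V₁/V₂ = 0.62919,
ln z₀ = (ln z₁ − r·ln z₂)/(1 − r) = (2.3026 − 0.62919×4.3567)/0.37081 = -1.1828 → z₀ = 0.3064 m
V₃ = V₁ · ln(z₃/z₀)/ln(z₁/z₀) = 26.3 × 6.2198/3.4854 = 46.9330 kt

46.93 kt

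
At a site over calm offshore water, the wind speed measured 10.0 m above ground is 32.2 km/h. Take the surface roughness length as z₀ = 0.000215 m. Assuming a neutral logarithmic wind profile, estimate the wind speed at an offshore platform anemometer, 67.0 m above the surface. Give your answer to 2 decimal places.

Log law: V(z) ∝ ln(z/z₀), so V₂/V₁ = ln(z₂/z₀) / ln(z₁/z₀).
ln(67.0/0.000215) = 12.6496, ln(10.0/0.000215) = 10.7475
V₂ = 32.2 × 12.6496/10.7475 = 32.2 × 1.1770 = 37.8988 km/h

37.90 km/h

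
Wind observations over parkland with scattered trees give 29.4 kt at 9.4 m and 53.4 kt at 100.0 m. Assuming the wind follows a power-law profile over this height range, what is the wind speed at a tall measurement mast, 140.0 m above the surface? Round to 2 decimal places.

First find α: α = ln(V₂/V₁)/ln(z₂/z₁) = ln(53.4/29.4)/ln(100.0/9.4) = 0.59682/2.36446 = 0.2524
Extrapolate from 100.0 m to 140.0 m: V₃ = 53.4 × (140.0/100.0)^0.2524 = 53.4 × 1.0886 = 58.1334 kt

58.13 kt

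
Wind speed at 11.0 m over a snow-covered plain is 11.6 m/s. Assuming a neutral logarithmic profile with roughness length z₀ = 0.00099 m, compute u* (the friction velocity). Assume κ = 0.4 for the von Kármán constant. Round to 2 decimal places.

Log law: V(z) = (u*/κ) · ln(z/z₀) ⇒ u* = κ · V / ln(z/z₀)
u* = 0.4 × 11.6 / ln(11.0/0.00099) = 0.4 × 11.6 / 9.3157
   = 4.6400 / 9.3157 = 0.4981 m/s

u* ≈ 0.50 m/s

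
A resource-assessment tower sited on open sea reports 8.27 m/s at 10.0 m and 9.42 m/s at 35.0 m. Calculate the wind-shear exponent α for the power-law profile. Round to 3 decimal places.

Power law: V₂/V₁ = (z₂/z₁)^α ⇒ α = ln(V₂/V₁) / ln(z₂/z₁)
α = ln(9.42/8.27) / ln(35.0/10.0) = ln(1.1391) / ln(3.5000)
  = 0.13020 / 1.25276 = 0.10393

α ≈ 0.104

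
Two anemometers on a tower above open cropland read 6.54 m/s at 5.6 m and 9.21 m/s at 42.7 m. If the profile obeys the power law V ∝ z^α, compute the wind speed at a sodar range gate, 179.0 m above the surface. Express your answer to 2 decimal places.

11.73 m/s

First find α: α = ln(V₂/V₁)/ln(z₂/z₁) = ln(9.21/6.54)/ln(42.7/5.6) = 0.34235/2.03143 = 0.1685
Extrapolate from 42.7 m to 179.0 m: V₃ = 9.21 × (179.0/42.7)^0.1685 = 9.21 × 1.2732 = 11.7262 m/s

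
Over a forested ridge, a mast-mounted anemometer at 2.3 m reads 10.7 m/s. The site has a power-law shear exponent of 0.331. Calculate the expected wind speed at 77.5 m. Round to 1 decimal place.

34.3 m/s

Power-law profile: V₂ = V₁ · (z₂/z₁)^α
V₂ = 10.7 × (77.5/2.3)^0.331 = 10.7 × (33.6957)^0.331
    = 10.7 × 3.2035 = 34.2776 m/s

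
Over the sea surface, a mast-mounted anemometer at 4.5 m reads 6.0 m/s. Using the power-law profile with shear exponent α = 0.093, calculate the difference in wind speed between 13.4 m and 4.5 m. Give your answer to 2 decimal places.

Power law: V₂ = V₁ · (z₂/z₁)^α = 6.0 × (2.9778)^0.093 = 6.6408 m/s
ΔV = 6.6408 − 6.0 = 0.6408 m/s

0.64 m/s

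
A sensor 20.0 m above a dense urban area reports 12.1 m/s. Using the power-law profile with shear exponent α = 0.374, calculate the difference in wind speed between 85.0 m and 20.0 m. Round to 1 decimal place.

8.7 m/s

Power law: V₂ = V₁ · (z₂/z₁)^α = 12.1 × (4.2500)^0.374 = 20.7875 m/s
ΔV = 20.7875 − 12.1 = 8.6875 m/s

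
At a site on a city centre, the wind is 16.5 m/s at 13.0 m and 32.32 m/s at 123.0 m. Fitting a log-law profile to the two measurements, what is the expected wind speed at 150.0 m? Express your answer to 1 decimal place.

33.7 m/s

Log law: V ∝ ln(z/z₀). From the pair, with r = V₁/V₂ = 0.51052,
ln z₀ = (ln z₁ − r·ln z₂)/(1 − r) = (2.5649 − 0.51052×4.8122)/0.48948 = 0.2211 → z₀ = 1.247 m
V₃ = V₁ · ln(z₃/z₀)/ln(z₁/z₀) = 16.5 × 4.7895/2.3438 = 33.7170 m/s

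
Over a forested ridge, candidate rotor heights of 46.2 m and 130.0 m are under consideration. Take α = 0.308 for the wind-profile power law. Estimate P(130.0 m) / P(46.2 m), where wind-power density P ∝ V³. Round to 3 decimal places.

2.601

Speed ratio: V_B/V_A = (z_B/z_A)^α = (130.0/46.2)^0.308 = (2.8139)^0.308 = 1.37526
Power-density ratio: P_B/P_A = (V_B/V_A)³ = (1.37526)³ = 2.60108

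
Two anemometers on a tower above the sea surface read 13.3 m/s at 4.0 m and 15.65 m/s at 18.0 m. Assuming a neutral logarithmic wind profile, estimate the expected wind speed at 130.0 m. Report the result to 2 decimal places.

18.74 m/s

Log law: V ∝ ln(z/z₀). From the pair, with r = V₁/V₂ = 0.84984,
ln z₀ = (ln z₁ − r·ln z₂)/(1 − r) = (1.3863 − 0.84984×2.8904)/0.15016 = -7.1261 → z₀ = 0.0008038 m
V₃ = V₁ · ln(z₃/z₀)/ln(z₁/z₀) = 13.3 × 11.9937/8.5124 = 18.7392 m/s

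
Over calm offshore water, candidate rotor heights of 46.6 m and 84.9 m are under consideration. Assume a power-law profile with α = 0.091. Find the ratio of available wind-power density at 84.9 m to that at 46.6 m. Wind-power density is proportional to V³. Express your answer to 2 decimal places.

1.18

Speed ratio: V_B/V_A = (z_B/z_A)^α = (84.9/46.6)^0.091 = (1.8219)^0.091 = 1.05611
Power-density ratio: P_B/P_A = (V_B/V_A)³ = (1.05611)³ = 1.17794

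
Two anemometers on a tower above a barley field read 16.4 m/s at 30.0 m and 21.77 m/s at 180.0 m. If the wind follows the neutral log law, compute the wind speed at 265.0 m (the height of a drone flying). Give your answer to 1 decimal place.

22.9 m/s

Log law: V ∝ ln(z/z₀). From the pair, with r = V₁/V₂ = 0.75333,
ln z₀ = (ln z₁ − r·ln z₂)/(1 − r) = (3.4012 − 0.75333×5.1930)/0.24667 = -2.0708 → z₀ = 0.1261 m
V₃ = V₁ · ln(z₃/z₀)/ln(z₁/z₀) = 16.4 × 7.6506/5.4720 = 22.9292 m/s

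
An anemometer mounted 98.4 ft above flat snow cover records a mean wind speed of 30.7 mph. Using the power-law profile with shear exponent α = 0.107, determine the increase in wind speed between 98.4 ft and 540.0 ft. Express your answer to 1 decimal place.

6.1 mph

Power law: V₂ = V₁ · (z₂/z₁)^α = 30.7 × (5.4878)^0.107 = 36.8344 mph
ΔV = 36.8344 − 30.7 = 6.1344 mph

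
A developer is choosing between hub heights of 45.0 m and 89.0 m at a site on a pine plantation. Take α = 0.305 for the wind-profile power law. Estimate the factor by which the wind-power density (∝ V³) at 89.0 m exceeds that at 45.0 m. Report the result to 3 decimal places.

1.866

Speed ratio: V_B/V_A = (z_B/z_A)^α = (89.0/45.0)^0.305 = (1.9778)^0.305 = 1.23122
Power-density ratio: P_B/P_A = (V_B/V_A)³ = (1.23122)³ = 1.86639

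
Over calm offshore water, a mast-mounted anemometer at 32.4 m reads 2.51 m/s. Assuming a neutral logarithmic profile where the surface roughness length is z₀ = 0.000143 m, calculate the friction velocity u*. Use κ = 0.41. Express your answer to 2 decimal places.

Log law: V(z) = (u*/κ) · ln(z/z₀) ⇒ u* = κ · V / ln(z/z₀)
u* = 0.41 × 2.51 / ln(32.4/0.000143) = 0.41 × 2.51 / 12.3308
   = 1.0291 / 12.3308 = 0.0835 m/s

u* ≈ 0.08 m/s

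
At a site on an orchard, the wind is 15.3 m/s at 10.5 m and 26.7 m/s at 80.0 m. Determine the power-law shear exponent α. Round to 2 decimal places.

Power law: V₂/V₁ = (z₂/z₁)^α ⇒ α = ln(V₂/V₁) / ln(z₂/z₁)
α = ln(26.7/15.3) / ln(80.0/10.5) = ln(1.7451) / ln(7.6190)
  = 0.55681 / 2.03065 = 0.27420

α ≈ 0.27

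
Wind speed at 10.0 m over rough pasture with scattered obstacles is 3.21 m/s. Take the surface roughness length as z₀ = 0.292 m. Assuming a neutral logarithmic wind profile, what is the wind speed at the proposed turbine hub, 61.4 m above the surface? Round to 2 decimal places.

4.86 m/s

Log law: V(z) ∝ ln(z/z₀), so V₂/V₁ = ln(z₂/z₀) / ln(z₁/z₀).
ln(61.4/0.292) = 5.3484, ln(10.0/0.292) = 3.5336
V₂ = 3.21 × 5.3484/3.5336 = 3.21 × 1.5136 = 4.8586 m/s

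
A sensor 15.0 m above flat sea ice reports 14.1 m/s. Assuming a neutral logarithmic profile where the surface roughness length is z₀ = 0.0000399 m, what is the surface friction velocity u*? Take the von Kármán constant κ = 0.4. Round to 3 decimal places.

Log law: V(z) = (u*/κ) · ln(z/z₀) ⇒ u* = κ · V / ln(z/z₀)
u* = 0.4 × 14.1 / ln(15.0/0.0000399) = 0.4 × 14.1 / 12.8372
   = 5.6400 / 12.8372 = 0.4393 m/s

u* ≈ 0.439 m/s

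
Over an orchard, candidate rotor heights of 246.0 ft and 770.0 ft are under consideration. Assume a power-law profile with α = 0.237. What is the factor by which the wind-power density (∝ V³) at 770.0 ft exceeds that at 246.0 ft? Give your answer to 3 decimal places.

Speed ratio: V_B/V_A = (z_B/z_A)^α = (770.0/246.0)^0.237 = (3.1301)^0.237 = 1.31053
Power-density ratio: P_B/P_A = (V_B/V_A)³ = (1.31053)³ = 2.25082

2.251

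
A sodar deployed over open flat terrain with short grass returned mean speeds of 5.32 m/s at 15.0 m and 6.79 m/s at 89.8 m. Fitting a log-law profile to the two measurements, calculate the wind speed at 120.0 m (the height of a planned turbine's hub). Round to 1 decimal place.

Log law: V ∝ ln(z/z₀). From the pair, with r = V₁/V₂ = 0.78351,
ln z₀ = (ln z₁ − r·ln z₂)/(1 − r) = (2.7081 − 0.78351×4.4976)/0.21649 = -3.7684 → z₀ = 0.02309 m
V₃ = V₁ · ln(z₃/z₀)/ln(z₁/z₀) = 5.32 × 8.5559/6.4764 = 7.0281 m/s

7.0 m/s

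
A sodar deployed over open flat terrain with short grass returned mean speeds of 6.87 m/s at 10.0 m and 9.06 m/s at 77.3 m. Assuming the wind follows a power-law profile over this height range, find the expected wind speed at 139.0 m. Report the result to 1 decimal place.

First find α: α = ln(V₂/V₁)/ln(z₂/z₁) = ln(9.06/6.87)/ln(77.3/10.0) = 0.27671/2.04511 = 0.1353
Extrapolate from 77.3 m to 139.0 m: V₃ = 9.06 × (139.0/77.3)^0.1353 = 9.06 × 1.0826 = 9.8086 m/s

9.8 m/s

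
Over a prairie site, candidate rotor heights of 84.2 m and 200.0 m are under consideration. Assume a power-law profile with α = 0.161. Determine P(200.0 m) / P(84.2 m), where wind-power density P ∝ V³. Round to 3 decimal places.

Speed ratio: V_B/V_A = (z_B/z_A)^α = (200.0/84.2)^0.161 = (2.3753)^0.161 = 1.14945
Power-density ratio: P_B/P_A = (V_B/V_A)³ = (1.14945)³ = 1.51870

1.519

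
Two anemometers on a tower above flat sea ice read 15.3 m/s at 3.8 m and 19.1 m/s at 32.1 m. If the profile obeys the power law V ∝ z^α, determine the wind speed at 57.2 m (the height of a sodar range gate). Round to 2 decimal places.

First find α: α = ln(V₂/V₁)/ln(z₂/z₁) = ln(19.1/15.3)/ln(32.1/3.8) = 0.22184/2.13385 = 0.1040
Extrapolate from 32.1 m to 57.2 m: V₃ = 19.1 × (57.2/32.1)^0.1040 = 19.1 × 1.0619 = 20.2822 m/s

20.28 m/s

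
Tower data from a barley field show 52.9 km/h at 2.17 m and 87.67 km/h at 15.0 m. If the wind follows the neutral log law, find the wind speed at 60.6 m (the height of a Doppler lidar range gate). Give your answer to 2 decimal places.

112.78 km/h

Log law: V ∝ ln(z/z₀). From the pair, with r = V₁/V₂ = 0.60340,
ln z₀ = (ln z₁ − r·ln z₂)/(1 − r) = (0.7747 − 0.60340×2.7081)/0.39660 = -2.1667 → z₀ = 0.1146 m
V₃ = V₁ · ln(z₃/z₀)/ln(z₁/z₀) = 52.9 × 6.2710/2.9414 = 112.7809 km/h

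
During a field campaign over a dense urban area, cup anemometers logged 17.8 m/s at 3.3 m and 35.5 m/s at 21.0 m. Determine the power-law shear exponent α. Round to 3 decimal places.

Power law: V₂/V₁ = (z₂/z₁)^α ⇒ α = ln(V₂/V₁) / ln(z₂/z₁)
α = ln(35.5/17.8) / ln(21.0/3.3) = ln(1.9944) / ln(6.3636)
  = 0.69033 / 1.85060 = 0.37303

α ≈ 0.373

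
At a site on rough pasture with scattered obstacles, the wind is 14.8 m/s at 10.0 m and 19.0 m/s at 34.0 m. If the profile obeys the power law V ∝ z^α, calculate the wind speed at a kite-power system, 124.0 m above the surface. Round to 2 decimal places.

First find α: α = ln(V₂/V₁)/ln(z₂/z₁) = ln(19.0/14.8)/ln(34.0/10.0) = 0.24981/1.22378 = 0.2041
Extrapolate from 34.0 m to 124.0 m: V₃ = 19.0 × (124.0/34.0)^0.2041 = 19.0 × 1.3023 = 24.7437 m/s

24.74 m/s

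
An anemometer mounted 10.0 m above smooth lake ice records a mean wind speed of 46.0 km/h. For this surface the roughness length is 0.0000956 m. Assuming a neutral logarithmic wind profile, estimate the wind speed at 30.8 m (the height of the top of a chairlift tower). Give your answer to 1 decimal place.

50.5 km/h

Log law: V(z) ∝ ln(z/z₀), so V₂/V₁ = ln(z₂/z₀) / ln(z₁/z₀).
ln(30.8/0.0000956) = 12.6829, ln(10.0/0.0000956) = 11.5579
V₂ = 46.0 × 12.6829/11.5579 = 46.0 × 1.0973 = 50.4772 km/h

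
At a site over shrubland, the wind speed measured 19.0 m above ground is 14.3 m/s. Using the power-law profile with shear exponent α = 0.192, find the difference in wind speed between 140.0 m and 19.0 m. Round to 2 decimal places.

6.68 m/s

Power law: V₂ = V₁ · (z₂/z₁)^α = 14.3 × (7.3684)^0.192 = 20.9832 m/s
ΔV = 20.9832 − 14.3 = 6.6832 m/s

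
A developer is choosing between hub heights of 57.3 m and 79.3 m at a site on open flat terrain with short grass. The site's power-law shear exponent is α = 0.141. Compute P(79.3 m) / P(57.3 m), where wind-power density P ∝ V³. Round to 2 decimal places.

Speed ratio: V_B/V_A = (z_B/z_A)^α = (79.3/57.3)^0.141 = (1.3839)^0.141 = 1.04688
Power-density ratio: P_B/P_A = (V_B/V_A)³ = (1.04688)³ = 1.14734

1.15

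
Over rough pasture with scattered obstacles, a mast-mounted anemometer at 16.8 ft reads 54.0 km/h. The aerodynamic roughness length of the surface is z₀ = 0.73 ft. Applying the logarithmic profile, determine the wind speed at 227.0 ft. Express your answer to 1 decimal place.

Log law: V(z) ∝ ln(z/z₀), so V₂/V₁ = ln(z₂/z₀) / ln(z₁/z₀).
ln(227.0/0.73) = 5.7397, ln(16.8/0.73) = 3.1361
V₂ = 54.0 × 5.7397/3.1361 = 54.0 × 1.8302 = 98.8306 km/h

98.8 km/h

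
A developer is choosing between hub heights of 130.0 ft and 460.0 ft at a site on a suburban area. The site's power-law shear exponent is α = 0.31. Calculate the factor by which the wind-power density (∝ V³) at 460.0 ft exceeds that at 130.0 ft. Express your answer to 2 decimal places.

3.24

Speed ratio: V_B/V_A = (z_B/z_A)^α = (460.0/130.0)^0.31 = (3.5385)^0.31 = 1.47956
Power-density ratio: P_B/P_A = (V_B/V_A)³ = (1.47956)³ = 3.23890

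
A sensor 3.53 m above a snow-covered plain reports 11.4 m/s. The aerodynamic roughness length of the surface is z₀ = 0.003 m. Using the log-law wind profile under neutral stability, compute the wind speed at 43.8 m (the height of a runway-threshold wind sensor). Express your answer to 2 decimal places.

Log law: V(z) ∝ ln(z/z₀), so V₂/V₁ = ln(z₂/z₀) / ln(z₁/z₀).
ln(43.8/0.003) = 9.5888, ln(3.53/0.003) = 7.0704
V₂ = 11.4 × 9.5888/7.0704 = 11.4 × 1.3562 = 15.4604 m/s

15.46 m/s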